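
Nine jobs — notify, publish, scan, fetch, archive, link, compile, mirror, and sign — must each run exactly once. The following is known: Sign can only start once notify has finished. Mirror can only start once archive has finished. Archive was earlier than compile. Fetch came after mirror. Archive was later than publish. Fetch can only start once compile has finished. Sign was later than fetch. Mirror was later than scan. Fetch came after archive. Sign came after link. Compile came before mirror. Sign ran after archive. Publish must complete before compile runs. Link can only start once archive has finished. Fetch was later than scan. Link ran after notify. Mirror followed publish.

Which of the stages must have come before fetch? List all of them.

Directly stated before fetch: archive, compile, mirror, and scan.
Publish reaches fetch via publish → mirror → fetch.
No chain forces sign (or any of the others) ahead of fetch.

archive, compile, mirror, publish, scan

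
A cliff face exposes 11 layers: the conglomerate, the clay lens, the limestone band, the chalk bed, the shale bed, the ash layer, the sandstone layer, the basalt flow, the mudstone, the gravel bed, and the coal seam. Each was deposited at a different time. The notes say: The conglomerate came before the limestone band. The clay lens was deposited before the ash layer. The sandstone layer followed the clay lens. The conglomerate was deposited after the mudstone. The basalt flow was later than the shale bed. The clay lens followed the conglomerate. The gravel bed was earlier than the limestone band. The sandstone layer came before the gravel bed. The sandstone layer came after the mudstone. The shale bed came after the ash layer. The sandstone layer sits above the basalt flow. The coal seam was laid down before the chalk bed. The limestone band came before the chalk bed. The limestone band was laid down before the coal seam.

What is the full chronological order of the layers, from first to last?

The constraints fix every adjacent pair, so only one ordering works:
the mudstone → the conglomerate → the clay lens → the ash layer → the shale bed → the basalt flow → the sandstone layer → the gravel bed → the limestone band → the coal seam → the chalk bed.

the mudstone, the conglomerate, the clay lens, the ash layer, the shale bed, the basalt flow, the sandstone layer, the gravel bed, the limestone band, the coal seam, the chalk bed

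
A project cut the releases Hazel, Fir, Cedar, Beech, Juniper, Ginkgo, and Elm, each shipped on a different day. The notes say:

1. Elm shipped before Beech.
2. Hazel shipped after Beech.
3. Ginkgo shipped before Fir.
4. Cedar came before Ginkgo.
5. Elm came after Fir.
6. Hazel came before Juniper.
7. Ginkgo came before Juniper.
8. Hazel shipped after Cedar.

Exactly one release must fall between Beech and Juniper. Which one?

Tracing the constraints gives Beech → Hazel → Juniper, so Hazel sits after Beech and before Juniper.
No other release is forced both after Beech and before Juniper.

Hazel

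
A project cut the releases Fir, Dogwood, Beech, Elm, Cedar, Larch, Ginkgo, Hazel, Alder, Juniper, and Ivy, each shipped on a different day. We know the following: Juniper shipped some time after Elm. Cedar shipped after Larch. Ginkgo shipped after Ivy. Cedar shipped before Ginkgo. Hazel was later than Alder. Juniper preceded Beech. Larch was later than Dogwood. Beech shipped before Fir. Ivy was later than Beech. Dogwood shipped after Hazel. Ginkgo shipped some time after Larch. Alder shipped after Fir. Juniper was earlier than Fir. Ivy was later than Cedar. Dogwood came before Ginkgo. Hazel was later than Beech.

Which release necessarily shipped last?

Ginkgo

Every other release has a chain of constraints placing it before Ginkgo, so Ginkgo is last.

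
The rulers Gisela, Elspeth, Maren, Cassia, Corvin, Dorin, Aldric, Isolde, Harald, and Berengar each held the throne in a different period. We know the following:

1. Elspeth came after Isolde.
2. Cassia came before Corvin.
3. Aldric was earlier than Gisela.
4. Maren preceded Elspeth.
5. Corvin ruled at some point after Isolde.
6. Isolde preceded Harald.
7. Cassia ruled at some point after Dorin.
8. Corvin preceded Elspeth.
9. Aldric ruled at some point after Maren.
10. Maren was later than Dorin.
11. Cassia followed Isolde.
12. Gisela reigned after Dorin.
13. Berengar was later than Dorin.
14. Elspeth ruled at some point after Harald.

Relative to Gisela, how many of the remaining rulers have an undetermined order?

6

Forced before Gisela: Aldric, Dorin, and Maren.
That leaves Berengar, Cassia, Corvin, Elspeth, Harald, and Isolde with no forced order relative to Gisela — 6.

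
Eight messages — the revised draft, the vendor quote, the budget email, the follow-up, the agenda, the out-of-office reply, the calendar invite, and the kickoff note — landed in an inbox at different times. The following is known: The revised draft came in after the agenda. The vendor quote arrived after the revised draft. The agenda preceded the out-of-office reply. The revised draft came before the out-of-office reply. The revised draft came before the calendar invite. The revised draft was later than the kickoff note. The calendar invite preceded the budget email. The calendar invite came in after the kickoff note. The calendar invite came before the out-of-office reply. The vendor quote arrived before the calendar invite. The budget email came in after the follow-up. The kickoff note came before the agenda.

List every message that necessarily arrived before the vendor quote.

the agenda, the kickoff note, the revised draft

Directly stated before the vendor quote: the revised draft.
The agenda reaches the vendor quote via the agenda → the revised draft → the vendor quote.
The kickoff note reaches the vendor quote via the kickoff note → the revised draft → the vendor quote.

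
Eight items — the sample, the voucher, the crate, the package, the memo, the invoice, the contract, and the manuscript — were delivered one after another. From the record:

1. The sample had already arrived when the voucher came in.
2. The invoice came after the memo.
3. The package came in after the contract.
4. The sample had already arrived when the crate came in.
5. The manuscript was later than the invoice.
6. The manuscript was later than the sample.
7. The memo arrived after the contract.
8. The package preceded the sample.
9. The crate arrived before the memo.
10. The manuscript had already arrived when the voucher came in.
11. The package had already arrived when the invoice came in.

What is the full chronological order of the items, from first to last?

the contract, the package, the sample, the crate, the memo, the invoice, the manuscript, the voucher

The constraints fix every adjacent pair, so only one ordering works:
the contract → the package → the sample → the crate → the memo → the invoice → the manuscript → the voucher.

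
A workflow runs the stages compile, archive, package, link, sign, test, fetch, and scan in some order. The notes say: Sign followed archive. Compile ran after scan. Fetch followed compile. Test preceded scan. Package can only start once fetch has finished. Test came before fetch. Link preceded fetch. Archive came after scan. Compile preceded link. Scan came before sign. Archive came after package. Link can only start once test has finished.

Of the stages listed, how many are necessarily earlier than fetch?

Directly stated before fetch: compile, link, and test.
Scan reaches fetch via scan → compile → fetch.
That's compile, link, scan, and test — 4 in all.

4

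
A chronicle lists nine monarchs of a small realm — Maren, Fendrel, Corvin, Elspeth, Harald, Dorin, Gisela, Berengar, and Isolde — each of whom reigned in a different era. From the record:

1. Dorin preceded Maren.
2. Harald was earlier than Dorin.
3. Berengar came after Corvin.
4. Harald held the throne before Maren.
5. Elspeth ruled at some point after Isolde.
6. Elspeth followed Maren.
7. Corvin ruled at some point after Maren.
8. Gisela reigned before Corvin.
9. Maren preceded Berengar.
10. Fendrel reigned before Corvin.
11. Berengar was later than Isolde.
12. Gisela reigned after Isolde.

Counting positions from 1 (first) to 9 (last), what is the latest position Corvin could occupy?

Corvin must come before Berengar — 1 ruler forced after them.
Everything else can be placed before Corvin in some valid order, so Corvin can sit as late as position 9 − 1 = 8.

8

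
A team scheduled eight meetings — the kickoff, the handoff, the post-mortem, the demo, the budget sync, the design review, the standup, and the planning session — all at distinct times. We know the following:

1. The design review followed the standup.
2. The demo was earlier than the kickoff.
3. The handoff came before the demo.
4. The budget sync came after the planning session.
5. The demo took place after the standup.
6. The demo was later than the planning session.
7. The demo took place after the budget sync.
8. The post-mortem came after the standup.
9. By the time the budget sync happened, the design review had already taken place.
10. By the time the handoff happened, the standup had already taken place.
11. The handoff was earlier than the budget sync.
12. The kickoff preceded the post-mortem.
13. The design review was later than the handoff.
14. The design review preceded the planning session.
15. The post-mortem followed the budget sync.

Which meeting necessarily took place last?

the post-mortem

Every other meeting has a chain of constraints placing it before the post-mortem, so the post-mortem is last.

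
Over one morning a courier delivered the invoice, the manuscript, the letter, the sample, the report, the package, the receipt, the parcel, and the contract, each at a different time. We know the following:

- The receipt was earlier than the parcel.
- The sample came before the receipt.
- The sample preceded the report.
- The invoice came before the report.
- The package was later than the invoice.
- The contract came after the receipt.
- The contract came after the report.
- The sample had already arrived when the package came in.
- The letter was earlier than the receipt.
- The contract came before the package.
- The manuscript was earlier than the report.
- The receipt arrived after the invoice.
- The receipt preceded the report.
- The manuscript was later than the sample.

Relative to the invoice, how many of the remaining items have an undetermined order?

3

Forced after the invoice: the contract, the package, the parcel, the receipt, and the report.
That leaves the letter, the manuscript, and the sample with no forced order relative to the invoice — 3.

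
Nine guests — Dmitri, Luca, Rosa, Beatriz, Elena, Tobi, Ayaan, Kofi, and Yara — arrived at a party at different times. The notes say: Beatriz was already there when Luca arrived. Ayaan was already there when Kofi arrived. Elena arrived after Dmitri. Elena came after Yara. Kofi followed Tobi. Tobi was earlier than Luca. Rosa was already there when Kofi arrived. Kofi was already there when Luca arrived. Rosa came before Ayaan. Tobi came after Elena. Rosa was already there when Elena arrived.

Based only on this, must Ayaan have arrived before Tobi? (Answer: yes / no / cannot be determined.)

No chain of stated constraints runs from Ayaan to Tobi, and none runs from Tobi to Ayaan either.
So the relative order of Ayaan and Tobi is not fixed by the given facts.

cannot be determined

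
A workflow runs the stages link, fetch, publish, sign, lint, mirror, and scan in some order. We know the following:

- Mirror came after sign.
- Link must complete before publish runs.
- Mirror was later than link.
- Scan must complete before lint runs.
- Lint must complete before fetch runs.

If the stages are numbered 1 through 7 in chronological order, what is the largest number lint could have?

Lint must come before fetch — 1 stage forced after it.
Everything else can be placed before lint in some valid order, so lint can sit as late as position 7 − 1 = 6.

6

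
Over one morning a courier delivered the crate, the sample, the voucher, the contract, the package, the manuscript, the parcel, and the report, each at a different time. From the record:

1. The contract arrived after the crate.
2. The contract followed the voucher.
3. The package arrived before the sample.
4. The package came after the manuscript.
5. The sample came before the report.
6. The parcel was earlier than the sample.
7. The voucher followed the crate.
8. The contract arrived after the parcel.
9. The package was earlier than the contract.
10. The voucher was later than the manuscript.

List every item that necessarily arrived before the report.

Directly stated before the report: the sample.
The manuscript reaches the report via the manuscript → the package → the sample → the report.
The package reaches the report via the package → the sample → the report.
The parcel reaches the report via the parcel → the sample → the report.

the manuscript, the package, the parcel, the sample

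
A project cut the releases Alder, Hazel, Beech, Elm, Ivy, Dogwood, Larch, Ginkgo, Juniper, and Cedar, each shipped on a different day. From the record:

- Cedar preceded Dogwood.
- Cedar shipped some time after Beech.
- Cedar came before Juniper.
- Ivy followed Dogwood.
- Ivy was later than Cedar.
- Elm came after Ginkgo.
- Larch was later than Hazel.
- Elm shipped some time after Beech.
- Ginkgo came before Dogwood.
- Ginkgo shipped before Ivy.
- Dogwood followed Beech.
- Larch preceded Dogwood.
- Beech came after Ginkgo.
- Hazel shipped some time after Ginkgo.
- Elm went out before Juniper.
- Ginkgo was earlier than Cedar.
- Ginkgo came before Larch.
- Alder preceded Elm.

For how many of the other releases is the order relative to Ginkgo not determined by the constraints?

1

Forced after Ginkgo: Beech, Cedar, Dogwood, Elm, Hazel, Ivy, Juniper, and Larch.
That leaves Alder with no forced order relative to Ginkgo — 1.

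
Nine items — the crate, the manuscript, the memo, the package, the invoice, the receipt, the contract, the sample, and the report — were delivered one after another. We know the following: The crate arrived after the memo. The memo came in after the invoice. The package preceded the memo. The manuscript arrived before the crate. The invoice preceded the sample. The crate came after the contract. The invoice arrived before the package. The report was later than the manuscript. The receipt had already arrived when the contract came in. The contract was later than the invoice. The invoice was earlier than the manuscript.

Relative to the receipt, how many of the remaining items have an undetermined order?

6

Forced after the receipt: the contract and the crate.
That leaves the invoice, the manuscript, the memo, the package, the report, and the sample with no forced order relative to the receipt — 6.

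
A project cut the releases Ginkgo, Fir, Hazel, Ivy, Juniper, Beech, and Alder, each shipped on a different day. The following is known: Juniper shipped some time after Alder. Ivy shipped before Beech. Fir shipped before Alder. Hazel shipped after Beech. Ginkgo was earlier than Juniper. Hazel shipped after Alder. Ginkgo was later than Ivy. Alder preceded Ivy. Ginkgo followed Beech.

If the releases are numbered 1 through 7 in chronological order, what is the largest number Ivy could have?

Ivy must come before Beech, Ginkgo, Hazel, and Juniper — 4 releases forced after it.
Everything else can be placed before Ivy in some valid order, so Ivy can sit as late as position 7 − 4 = 3.

3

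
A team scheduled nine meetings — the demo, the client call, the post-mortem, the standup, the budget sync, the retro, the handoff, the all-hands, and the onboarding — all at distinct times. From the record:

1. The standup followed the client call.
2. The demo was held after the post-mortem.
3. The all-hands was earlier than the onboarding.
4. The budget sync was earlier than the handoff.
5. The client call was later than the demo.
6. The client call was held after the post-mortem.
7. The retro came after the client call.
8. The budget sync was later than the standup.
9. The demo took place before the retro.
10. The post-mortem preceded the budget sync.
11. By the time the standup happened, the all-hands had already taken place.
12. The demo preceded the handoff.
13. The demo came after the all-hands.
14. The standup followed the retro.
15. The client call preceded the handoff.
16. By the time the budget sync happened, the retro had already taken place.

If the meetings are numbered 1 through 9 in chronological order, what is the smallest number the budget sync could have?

7

The all-hands, the client call, the demo, the post-mortem, the retro, and the standup must all come before the budget sync — 6 forced predecessors.
Nothing else is forced ahead of the budget sync, so its earliest slot is position 6 + 1 = 7.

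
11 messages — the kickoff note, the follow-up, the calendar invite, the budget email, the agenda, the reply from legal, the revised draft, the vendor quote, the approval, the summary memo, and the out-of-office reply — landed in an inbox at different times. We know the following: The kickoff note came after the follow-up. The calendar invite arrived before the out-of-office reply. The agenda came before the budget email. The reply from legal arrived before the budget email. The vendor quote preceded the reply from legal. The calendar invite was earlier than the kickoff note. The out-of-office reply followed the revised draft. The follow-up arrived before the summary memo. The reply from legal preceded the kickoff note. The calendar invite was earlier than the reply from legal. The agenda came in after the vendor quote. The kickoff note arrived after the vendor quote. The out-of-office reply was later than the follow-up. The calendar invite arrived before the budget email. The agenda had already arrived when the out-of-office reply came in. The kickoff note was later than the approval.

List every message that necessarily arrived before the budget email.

Directly stated before the budget email: the agenda, the calendar invite, and the reply from legal.
The vendor quote reaches the budget email via the vendor quote → the agenda → the budget email.
No chain forces the summary memo (or any of the others) ahead of the budget email.

the agenda, the calendar invite, the reply from legal, the vendor quote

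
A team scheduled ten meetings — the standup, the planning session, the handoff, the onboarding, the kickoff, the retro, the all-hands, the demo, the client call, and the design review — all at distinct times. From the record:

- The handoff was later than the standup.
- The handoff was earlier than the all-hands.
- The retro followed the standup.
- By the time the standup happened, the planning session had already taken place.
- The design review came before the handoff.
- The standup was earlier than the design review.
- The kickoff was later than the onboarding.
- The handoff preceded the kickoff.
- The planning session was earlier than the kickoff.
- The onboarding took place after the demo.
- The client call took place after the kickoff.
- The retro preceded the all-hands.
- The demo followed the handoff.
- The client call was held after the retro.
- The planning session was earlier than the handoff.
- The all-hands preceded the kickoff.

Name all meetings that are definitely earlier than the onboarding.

the demo, the design review, the handoff, the planning session, the standup

Directly stated before the onboarding: the demo.
The design review reaches the onboarding via the design review → the handoff → the demo → the onboarding.
The handoff reaches the onboarding via the handoff → the demo → the onboarding.
The planning session reaches the onboarding via the planning session → the handoff → the demo → the onboarding.
Likewise the standup reaches the onboarding by chaining the stated constraints.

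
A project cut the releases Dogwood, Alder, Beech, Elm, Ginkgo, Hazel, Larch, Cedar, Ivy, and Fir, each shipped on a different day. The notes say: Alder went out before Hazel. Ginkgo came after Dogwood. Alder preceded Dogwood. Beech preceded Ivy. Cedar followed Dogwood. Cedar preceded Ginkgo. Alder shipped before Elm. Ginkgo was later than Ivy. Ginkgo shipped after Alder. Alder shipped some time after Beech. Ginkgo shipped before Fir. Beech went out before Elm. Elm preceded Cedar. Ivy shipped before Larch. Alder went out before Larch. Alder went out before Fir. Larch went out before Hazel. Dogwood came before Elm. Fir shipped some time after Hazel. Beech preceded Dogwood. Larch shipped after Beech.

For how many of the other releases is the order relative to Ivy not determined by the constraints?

4

Forced before Ivy: Beech; forced after Ivy: Fir, Ginkgo, Hazel, and Larch.
That leaves Alder, Cedar, Dogwood, and Elm with no forced order relative to Ivy — 4.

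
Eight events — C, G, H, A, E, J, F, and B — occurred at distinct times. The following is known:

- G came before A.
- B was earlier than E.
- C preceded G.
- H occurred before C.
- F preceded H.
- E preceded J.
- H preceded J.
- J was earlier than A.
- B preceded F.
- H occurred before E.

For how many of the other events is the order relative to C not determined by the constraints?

2

Forced before C: B, F, and H; forced after C: A and G.
That leaves E and J with no forced order relative to C — 2.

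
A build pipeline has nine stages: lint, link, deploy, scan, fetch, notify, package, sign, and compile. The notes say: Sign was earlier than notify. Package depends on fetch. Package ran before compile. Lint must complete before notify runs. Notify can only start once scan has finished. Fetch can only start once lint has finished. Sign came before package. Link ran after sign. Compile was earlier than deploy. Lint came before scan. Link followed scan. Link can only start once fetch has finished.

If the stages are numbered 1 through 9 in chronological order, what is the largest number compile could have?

8

Compile must come before deploy — 1 stage forced after it.
Everything else can be placed before compile in some valid order, so compile can sit as late as position 9 − 1 = 8.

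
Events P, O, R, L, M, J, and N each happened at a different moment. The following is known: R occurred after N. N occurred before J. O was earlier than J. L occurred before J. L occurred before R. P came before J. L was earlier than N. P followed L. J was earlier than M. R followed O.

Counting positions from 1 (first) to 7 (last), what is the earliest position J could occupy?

L, N, O, and P must all come before J — 4 forced predecessors.
Nothing else is forced ahead of J, so its earliest slot is position 4 + 1 = 5.

5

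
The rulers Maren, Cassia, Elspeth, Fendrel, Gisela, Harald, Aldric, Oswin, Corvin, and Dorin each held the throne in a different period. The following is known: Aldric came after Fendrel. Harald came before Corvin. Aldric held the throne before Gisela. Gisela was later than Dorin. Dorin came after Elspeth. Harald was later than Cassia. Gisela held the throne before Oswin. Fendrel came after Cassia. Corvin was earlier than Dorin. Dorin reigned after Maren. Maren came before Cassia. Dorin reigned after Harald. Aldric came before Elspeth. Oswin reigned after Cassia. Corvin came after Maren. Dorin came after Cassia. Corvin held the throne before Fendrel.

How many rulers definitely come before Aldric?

5

Directly stated before Aldric: Fendrel.
Cassia reaches Aldric via Cassia → Fendrel → Aldric.
Corvin reaches Aldric via Corvin → Fendrel → Aldric.
Harald reaches Aldric via Harald → Corvin → Fendrel → Aldric.
Likewise Maren reaches Aldric by chaining the stated constraints.
No chain forces Oswin (or any of the others) ahead of Aldric.
That's Cassia, Corvin, Fendrel, Harald, and Maren — 5 in all.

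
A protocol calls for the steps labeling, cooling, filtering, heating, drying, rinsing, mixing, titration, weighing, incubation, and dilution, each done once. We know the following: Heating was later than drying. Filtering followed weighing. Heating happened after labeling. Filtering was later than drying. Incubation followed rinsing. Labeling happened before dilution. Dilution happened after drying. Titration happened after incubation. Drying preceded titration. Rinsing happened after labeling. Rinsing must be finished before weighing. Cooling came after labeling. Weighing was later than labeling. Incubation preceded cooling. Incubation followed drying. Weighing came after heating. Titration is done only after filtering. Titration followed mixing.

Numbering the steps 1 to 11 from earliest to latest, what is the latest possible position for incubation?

Incubation must come before cooling and titration — 2 steps forced after it.
Everything else can be placed before incubation in some valid order, so incubation can sit as late as position 11 − 2 = 9.

9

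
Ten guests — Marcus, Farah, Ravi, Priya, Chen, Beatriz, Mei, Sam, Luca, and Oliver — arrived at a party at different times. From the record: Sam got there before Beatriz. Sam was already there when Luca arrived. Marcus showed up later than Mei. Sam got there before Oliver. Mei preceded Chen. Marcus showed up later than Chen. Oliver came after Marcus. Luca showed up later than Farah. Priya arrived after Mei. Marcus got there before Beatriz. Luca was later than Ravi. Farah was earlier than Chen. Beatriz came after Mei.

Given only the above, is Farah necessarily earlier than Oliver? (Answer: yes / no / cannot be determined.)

Chain the constraints: Farah → Chen → Marcus → Oliver. Each link is directly stated, so Farah comes before Oliver.

yes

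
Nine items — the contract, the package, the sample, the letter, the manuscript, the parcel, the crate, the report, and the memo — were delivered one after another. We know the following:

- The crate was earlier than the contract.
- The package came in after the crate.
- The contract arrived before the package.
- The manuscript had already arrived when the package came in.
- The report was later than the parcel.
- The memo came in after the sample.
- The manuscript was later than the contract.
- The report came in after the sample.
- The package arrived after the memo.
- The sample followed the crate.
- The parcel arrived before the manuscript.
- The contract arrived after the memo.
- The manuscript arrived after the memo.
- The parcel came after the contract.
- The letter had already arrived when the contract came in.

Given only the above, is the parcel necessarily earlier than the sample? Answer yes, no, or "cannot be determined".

no

Tracing the constraints gives the sample → the memo → the contract → the parcel, so the sample must come before the parcel.
That means the parcel cannot be before the sample.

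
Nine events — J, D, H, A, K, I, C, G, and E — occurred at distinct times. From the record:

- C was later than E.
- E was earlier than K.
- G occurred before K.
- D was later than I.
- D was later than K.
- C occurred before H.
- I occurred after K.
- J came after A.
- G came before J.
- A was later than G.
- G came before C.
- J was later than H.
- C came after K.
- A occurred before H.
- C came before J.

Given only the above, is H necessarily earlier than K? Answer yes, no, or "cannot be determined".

no

Tracing the constraints gives K → C → H, so K must come before H.
That means H cannot be before K.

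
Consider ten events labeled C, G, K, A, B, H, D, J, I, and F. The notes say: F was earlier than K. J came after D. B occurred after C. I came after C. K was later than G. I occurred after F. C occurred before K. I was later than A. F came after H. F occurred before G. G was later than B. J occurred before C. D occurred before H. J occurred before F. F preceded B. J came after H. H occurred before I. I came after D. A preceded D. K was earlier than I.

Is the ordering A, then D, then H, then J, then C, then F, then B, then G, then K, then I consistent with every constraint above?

yes

Check each stated constraint against the proposed order — e.g. D is ahead of I; A is ahead of I. Every pair is in the required order; nothing is violated.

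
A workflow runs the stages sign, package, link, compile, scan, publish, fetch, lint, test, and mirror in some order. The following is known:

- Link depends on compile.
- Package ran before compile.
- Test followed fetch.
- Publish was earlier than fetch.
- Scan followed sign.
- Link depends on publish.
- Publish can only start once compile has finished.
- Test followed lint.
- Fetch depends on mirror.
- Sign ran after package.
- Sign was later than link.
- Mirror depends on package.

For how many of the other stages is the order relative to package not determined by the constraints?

1

Forced after package: compile, fetch, link, mirror, publish, scan, sign, and test.
That leaves lint with no forced order relative to package — 1.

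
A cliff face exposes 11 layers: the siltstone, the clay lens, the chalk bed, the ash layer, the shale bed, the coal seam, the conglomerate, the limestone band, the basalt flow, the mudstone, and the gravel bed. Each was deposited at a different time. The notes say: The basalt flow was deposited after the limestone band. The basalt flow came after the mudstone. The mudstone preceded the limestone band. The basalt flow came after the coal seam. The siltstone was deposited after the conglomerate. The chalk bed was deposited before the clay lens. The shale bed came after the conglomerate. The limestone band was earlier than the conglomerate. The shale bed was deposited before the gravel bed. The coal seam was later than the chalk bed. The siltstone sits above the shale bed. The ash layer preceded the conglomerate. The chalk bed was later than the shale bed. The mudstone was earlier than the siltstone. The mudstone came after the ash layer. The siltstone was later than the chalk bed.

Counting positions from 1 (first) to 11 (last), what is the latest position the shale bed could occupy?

The shale bed must come before the basalt flow, the chalk bed, the clay lens, the coal seam, the gravel bed, and the siltstone — 6 layers forced after it.
Everything else can be placed before the shale bed in some valid order, so the shale bed can sit as late as position 11 − 6 = 5.

5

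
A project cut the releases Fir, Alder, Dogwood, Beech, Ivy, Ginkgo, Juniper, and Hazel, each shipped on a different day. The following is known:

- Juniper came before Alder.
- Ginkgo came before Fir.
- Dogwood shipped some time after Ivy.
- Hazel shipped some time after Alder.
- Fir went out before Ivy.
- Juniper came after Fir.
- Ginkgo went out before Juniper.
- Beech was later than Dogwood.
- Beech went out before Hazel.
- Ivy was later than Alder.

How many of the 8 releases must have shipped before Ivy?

4

Directly stated before Ivy: Alder and Fir.
Ginkgo reaches Ivy via Ginkgo → Fir → Ivy.
Juniper reaches Ivy via Juniper → Alder → Ivy.
That's Alder, Fir, Ginkgo, and Juniper — 4 in all.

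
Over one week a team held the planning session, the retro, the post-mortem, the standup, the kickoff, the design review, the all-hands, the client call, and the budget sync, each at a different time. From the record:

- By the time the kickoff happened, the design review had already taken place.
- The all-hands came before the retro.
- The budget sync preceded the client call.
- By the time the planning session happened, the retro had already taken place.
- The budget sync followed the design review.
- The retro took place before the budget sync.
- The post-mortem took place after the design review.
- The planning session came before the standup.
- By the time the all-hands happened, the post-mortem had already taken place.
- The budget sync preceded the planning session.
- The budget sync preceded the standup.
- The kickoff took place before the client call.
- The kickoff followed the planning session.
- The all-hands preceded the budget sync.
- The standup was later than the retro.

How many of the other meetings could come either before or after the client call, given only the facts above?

1

Forced before the client call: the all-hands, the budget sync, the design review, the kickoff, the planning session, the post-mortem, and the retro.
That leaves the standup with no forced order relative to the client call — 1.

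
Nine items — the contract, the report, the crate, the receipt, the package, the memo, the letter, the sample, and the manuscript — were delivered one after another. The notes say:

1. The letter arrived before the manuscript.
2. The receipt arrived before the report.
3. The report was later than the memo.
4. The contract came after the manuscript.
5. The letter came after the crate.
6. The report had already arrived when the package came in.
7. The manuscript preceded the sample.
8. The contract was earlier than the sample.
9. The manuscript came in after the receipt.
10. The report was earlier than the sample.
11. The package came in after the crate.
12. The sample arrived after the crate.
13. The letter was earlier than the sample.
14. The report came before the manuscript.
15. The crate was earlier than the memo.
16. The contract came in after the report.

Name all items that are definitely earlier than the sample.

the contract, the crate, the letter, the manuscript, the memo, the receipt, the report

Directly stated before the sample: the contract, the crate, the letter, the manuscript, and the report.
The memo reaches the sample via the memo → the report → the sample.
The receipt reaches the sample via the receipt → the report → the sample.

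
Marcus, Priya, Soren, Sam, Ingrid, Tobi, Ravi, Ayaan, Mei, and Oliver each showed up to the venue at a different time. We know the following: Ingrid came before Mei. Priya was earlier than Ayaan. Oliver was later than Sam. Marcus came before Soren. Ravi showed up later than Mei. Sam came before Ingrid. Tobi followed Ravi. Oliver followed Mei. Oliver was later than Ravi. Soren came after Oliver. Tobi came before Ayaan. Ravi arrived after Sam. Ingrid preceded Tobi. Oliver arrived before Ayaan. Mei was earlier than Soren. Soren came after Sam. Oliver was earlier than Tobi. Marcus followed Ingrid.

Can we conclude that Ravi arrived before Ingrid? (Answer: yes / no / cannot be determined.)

no

Tracing the constraints gives Ingrid → Mei → Ravi, so Ingrid must come before Ravi.
That means Ravi cannot be before Ingrid.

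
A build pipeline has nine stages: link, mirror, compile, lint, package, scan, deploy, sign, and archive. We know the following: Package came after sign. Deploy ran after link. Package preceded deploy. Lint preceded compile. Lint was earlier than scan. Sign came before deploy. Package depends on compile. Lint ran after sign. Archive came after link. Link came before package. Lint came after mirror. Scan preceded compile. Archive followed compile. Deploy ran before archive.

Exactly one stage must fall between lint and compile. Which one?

Tracing the constraints gives lint → scan → compile, so scan sits after lint and before compile.
No other stage is forced both after lint and before compile.

scan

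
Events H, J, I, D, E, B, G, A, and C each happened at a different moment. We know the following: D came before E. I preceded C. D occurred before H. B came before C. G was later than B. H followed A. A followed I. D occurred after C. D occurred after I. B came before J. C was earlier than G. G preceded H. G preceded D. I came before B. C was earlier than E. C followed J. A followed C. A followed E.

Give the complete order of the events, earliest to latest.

The constraints fix every adjacent pair, so only one ordering works:
I → B → J → C → G → D → E → A → H.

I, B, J, C, G, D, E, A, H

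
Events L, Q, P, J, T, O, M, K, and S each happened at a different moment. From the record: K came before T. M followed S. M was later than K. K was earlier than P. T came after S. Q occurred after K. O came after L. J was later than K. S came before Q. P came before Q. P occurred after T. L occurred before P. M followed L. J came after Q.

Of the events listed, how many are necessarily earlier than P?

Directly stated before P: K, L, and T.
S reaches P via S → T → P.
That's K, L, S, and T — 4 in all.

4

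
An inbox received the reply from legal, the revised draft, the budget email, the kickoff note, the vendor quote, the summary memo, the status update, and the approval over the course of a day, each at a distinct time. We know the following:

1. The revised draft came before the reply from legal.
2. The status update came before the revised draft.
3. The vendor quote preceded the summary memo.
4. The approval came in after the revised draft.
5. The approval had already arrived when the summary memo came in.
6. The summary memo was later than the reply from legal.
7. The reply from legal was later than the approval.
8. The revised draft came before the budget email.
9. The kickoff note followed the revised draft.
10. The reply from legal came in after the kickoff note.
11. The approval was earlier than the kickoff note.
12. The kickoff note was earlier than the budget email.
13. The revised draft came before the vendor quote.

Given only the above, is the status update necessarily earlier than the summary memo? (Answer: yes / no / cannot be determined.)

yes

Chain the constraints: the status update → the revised draft → the approval → the summary memo. Each link is directly stated, so the status update comes before the summary memo.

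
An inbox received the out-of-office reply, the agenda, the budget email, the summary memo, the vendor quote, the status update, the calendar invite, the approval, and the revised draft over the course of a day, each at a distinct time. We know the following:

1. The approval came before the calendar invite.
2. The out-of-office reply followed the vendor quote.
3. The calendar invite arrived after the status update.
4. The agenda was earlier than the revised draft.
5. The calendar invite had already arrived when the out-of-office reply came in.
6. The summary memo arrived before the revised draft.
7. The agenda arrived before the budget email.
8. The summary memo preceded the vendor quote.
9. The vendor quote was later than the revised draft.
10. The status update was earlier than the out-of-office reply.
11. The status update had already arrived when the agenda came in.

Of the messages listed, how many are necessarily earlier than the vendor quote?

4

Directly stated before the vendor quote: the revised draft and the summary memo.
The agenda reaches the vendor quote via the agenda → the revised draft → the vendor quote.
The status update reaches the vendor quote via the status update → the agenda → the revised draft → the vendor quote.
No chain forces the calendar invite (or any of the others) ahead of the vendor quote.
That's the agenda, the revised draft, the status update, and the summary memo — 4 in all.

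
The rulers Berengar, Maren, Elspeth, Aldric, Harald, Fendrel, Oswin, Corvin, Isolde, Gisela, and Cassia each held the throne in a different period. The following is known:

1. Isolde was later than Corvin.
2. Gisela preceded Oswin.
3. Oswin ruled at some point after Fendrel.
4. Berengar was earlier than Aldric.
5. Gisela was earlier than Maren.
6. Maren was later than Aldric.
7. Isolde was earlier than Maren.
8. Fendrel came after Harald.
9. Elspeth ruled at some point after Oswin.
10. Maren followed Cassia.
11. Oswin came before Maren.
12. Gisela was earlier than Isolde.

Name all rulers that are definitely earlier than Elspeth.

Directly stated before Elspeth: Oswin.
Fendrel reaches Elspeth via Fendrel → Oswin → Elspeth.
Gisela reaches Elspeth via Gisela → Oswin → Elspeth.
Harald reaches Elspeth via Harald → Fendrel → Oswin → Elspeth.

Fendrel, Gisela, Harald, Oswin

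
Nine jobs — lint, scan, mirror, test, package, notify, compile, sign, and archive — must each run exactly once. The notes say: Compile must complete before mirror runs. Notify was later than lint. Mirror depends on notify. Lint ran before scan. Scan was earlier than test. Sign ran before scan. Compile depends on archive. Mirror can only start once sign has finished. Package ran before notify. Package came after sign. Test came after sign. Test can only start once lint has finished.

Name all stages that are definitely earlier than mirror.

Directly stated before mirror: compile, notify, and sign.
Archive reaches mirror via archive → compile → mirror.
Lint reaches mirror via lint → notify → mirror.
Package reaches mirror via package → notify → mirror.

archive, compile, lint, notify, package, sign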